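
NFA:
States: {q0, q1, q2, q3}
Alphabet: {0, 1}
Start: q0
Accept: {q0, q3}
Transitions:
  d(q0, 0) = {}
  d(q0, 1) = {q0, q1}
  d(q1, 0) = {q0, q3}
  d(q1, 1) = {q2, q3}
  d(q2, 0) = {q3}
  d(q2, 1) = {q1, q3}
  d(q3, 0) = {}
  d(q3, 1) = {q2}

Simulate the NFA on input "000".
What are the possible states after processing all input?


Start: {q0}
  --0--> {}
  --0--> {}
  --0--> {}

{} (empty set, no valid transitions)


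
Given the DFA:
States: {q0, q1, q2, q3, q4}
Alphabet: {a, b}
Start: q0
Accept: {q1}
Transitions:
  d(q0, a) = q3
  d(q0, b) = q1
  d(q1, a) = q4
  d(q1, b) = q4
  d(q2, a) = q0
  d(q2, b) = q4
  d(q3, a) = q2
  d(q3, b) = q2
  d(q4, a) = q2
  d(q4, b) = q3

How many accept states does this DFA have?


Accept states listed: {q1}
Counting: q1(1)

1


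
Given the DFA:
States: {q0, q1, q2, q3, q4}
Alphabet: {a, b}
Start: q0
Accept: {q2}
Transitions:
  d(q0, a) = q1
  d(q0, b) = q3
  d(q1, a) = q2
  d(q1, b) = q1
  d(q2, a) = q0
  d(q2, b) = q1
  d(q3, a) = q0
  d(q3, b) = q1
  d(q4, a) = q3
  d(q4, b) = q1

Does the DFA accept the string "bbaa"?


Trace: q0 -> q3 -> q1 -> q2 -> q0
Final state: q0
Accept states: {q2}

No, rejected (final state q0 is not an accept state)


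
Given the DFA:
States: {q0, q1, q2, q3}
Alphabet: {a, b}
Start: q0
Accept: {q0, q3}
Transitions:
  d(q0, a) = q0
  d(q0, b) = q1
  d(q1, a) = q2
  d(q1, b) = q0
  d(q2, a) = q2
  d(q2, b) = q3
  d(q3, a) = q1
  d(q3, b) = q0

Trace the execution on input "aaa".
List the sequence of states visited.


Input: aaa
d(q0, a) = q0
d(q0, a) = q0
d(q0, a) = q0


q0 -> q0 -> q0 -> q0


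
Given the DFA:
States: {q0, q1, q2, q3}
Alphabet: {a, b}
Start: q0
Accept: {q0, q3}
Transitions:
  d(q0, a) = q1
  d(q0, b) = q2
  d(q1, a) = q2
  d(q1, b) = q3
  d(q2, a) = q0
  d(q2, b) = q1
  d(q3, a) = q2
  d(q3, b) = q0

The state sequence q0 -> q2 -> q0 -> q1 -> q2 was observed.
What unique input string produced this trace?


Trace back each transition to find the symbol:
  q0 --[b]--> q2
  q2 --[a]--> q0
  q0 --[a]--> q1
  q1 --[a]--> q2

"baaa"


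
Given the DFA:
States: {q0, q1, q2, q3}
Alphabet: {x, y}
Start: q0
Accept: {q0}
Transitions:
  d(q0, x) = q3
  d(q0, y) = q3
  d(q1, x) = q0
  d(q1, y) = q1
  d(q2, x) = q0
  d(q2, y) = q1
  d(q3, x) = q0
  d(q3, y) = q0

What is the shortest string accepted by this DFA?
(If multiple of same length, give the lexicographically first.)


BFS by string length (lex-first path to each state shown):
  len 0: q0<-""
Found accept state at length 0.

"" (empty string)


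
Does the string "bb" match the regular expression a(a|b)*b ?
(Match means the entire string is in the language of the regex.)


|string| = 2; first = 'b'; last = 'b'

No, "bb" does not match a(a|b)*b


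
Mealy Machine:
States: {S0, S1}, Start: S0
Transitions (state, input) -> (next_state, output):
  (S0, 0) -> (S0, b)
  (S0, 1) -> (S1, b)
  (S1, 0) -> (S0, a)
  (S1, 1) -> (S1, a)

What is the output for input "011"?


Step-by-step:
  (S0, 0) -> (S0, b)
  (S0, 1) -> (S1, b)
  (S1, 1) -> (S1, a)

"bba"


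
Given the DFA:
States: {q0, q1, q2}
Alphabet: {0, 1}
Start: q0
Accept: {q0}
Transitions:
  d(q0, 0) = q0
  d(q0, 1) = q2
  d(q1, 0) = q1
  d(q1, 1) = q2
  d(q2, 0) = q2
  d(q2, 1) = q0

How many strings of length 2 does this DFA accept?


Enumerating all length-2 strings:
  "00" -> q0 [accept]
  "01" -> q2 [reject]
  "10" -> q2 [reject]
  "11" -> q0 [accept]

2 out of 4


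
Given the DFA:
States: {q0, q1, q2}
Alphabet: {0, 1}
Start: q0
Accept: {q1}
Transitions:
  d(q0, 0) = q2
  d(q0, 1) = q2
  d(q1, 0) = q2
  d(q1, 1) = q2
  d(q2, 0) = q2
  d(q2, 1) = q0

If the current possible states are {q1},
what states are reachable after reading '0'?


Apply transition on '0' from each current state:
  d(q1, 0) = q2

{q2}


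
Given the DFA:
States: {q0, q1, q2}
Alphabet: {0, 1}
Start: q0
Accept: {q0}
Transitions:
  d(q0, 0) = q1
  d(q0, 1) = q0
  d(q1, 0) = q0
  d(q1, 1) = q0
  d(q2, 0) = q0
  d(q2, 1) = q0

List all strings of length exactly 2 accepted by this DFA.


All strings of length 2: 4 total
Accepted: 3

"00", "01", "11"


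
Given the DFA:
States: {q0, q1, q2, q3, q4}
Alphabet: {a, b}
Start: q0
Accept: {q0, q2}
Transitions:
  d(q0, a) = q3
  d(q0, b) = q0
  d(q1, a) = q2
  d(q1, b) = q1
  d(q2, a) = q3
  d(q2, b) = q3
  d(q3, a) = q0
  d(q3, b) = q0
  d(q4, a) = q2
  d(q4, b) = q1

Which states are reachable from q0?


BFS from q0:
  layer 0: {q0}
  layer 1: {q3}

{q0, q3}


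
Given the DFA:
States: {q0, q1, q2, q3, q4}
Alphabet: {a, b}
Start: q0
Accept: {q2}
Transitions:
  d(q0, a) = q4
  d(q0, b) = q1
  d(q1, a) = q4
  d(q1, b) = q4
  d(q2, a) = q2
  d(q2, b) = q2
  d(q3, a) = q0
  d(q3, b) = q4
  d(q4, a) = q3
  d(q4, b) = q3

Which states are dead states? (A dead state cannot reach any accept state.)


Forward reachability from each state:
  q0 -> reaches {q0, q1, q3, q4}, no accept state (dead)
  q1 -> reaches {q0, q1, q3, q4}, no accept state (dead)
  q2 -> reaches accept state q2 (live)
  q3 -> reaches {q0, q1, q3, q4}, no accept state (dead)
  q4 -> reaches {q0, q1, q3, q4}, no accept state (dead)

{q0, q1, q3, q4}


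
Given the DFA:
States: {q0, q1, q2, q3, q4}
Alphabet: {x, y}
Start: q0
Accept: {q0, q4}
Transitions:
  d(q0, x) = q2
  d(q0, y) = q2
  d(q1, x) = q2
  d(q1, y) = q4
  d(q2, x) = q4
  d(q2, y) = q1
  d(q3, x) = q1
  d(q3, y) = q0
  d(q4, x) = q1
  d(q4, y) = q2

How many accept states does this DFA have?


Accept states listed: {q0, q4}
Counting: q0(1) q4(2)

2


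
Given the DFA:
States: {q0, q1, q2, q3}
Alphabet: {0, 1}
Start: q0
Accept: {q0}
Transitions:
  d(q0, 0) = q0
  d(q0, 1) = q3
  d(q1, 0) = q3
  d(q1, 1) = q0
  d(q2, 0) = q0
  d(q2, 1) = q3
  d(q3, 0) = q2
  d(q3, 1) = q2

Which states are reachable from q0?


BFS from q0:
  layer 0: {q0}
  layer 1: {q3}
  layer 2: {q2}

{q0, q2, q3}


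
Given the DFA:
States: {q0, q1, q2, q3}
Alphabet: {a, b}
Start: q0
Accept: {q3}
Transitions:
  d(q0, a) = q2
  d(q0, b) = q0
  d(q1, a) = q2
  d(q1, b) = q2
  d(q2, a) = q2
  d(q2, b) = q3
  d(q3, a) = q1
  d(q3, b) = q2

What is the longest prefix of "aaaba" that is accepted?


Run the DFA, marking each prefix where the state is accepting:
  "" -> q0 [reject]
  "a" -> q2 [reject]
  "aa" -> q2 [reject]
  "aaa" -> q2 [reject]
  "aaab" -> q3 [accept]
  "aaaba" -> q1 [reject]

"aaab"


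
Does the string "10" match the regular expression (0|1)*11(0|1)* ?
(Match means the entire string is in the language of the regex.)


|string| = 2; first = '1'; last = '0'

No, "10" does not match (0|1)*11(0|1)*


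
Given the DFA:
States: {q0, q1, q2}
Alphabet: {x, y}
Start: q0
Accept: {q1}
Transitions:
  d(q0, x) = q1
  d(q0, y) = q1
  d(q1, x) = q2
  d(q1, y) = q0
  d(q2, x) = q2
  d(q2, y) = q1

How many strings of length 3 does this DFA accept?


Enumerating all length-3 strings:
  "xxx" -> q2 [reject]
  "xxy" -> q1 [accept]
  "xyx" -> q1 [accept]
  "xyy" -> q1 [accept]
  "yxx" -> q2 [reject]
  "yxy" -> q1 [accept]
  "yyx" -> q1 [accept]
  "yyy" -> q1 [accept]

6 out of 8


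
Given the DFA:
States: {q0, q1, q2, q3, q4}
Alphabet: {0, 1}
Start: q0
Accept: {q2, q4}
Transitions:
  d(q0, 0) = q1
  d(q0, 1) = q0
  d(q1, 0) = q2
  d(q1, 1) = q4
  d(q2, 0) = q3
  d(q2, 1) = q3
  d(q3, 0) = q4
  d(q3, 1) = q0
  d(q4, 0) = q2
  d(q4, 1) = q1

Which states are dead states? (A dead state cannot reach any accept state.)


Forward reachability from each state:
  q0 -> reaches accept state q2 (live)
  q1 -> reaches accept state q2 (live)
  q2 -> reaches accept state q2 (live)
  q3 -> reaches accept state q2 (live)
  q4 -> reaches accept state q2 (live)

None (all states can reach an accept state)


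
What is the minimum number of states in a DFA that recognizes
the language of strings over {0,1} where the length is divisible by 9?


States track (length) mod 9.
Need 9 states: one per remainder 0..8; accept = remainder 0.

9


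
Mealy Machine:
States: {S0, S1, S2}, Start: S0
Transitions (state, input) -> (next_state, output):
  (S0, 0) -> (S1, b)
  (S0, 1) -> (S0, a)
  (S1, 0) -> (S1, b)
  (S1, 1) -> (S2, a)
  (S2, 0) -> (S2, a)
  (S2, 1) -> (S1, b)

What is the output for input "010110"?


Step-by-step:
  (S0, 0) -> (S1, b)
  (S1, 1) -> (S2, a)
  (S2, 0) -> (S2, a)
  (S2, 1) -> (S1, b)
  (S1, 1) -> (S2, a)
  (S2, 0) -> (S2, a)

"baabaa"


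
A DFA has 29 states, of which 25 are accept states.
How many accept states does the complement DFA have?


Complement swaps accept and non-accept states.
29 - 25 = 4

4


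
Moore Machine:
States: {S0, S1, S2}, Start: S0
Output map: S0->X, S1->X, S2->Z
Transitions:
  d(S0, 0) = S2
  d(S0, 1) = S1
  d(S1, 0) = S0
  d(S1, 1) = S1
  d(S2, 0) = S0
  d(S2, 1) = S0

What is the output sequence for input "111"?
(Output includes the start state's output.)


Start: S0 (output X)
  --1--> S1 (output X)
  --1--> S1 (output X)
  --1--> S1 (output X)

"XXXX"


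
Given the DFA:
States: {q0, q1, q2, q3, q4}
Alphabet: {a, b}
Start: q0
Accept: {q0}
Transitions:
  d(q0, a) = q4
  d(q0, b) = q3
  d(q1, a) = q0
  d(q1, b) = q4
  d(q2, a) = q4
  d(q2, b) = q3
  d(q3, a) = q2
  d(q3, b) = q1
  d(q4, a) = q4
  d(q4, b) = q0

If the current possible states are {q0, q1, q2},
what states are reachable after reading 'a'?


Apply transition on 'a' from each current state:
  d(q0, a) = q4
  d(q1, a) = q0
  d(q2, a) = q4

{q0, q4}


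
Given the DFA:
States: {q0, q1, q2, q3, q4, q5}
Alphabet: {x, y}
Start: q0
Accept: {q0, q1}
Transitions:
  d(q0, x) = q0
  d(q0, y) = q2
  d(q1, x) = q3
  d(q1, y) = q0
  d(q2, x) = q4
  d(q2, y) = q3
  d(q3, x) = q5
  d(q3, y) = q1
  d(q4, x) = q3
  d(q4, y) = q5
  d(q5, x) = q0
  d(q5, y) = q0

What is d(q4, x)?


Looking up transition d(q4, x)

q3


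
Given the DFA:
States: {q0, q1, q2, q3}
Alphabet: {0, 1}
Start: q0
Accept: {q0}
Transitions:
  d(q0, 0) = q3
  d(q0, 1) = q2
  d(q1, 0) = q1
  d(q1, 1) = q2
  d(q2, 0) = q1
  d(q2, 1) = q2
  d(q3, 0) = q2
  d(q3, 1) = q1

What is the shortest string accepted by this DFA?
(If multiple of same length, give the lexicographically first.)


BFS by string length (lex-first path to each state shown):
  len 0: q0<-""
Found accept state at length 0.

"" (empty string)


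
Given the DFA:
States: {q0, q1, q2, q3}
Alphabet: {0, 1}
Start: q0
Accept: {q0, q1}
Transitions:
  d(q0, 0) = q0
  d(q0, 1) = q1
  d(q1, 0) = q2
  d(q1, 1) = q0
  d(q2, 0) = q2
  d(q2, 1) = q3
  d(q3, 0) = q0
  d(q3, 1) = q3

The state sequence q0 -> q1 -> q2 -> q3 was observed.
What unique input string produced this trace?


Trace back each transition to find the symbol:
  q0 --[1]--> q1
  q1 --[0]--> q2
  q2 --[1]--> q3

"101"


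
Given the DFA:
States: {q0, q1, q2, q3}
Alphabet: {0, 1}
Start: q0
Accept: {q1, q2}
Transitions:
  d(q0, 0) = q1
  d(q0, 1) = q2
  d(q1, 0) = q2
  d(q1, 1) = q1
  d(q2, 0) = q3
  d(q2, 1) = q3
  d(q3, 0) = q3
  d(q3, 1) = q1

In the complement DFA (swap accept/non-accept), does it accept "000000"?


Trace: q0 -> q1 -> q2 -> q3 -> q3 -> q3 -> q3
Final: q3
Original accept: {q1, q2}
Complement: q3 is not in original accept

Yes, complement accepts (original rejects)


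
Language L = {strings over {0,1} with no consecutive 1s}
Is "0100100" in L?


'11' does not occur

Yes, "0100100" is in L


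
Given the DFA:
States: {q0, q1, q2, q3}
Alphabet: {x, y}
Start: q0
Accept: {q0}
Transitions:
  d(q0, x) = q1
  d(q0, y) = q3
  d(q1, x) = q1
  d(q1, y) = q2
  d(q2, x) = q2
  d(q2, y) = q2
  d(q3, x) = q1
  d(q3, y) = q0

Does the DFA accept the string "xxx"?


Trace: q0 -> q1 -> q1 -> q1
Final state: q1
Accept states: {q0}

No, rejected (final state q1 is not an accept state)


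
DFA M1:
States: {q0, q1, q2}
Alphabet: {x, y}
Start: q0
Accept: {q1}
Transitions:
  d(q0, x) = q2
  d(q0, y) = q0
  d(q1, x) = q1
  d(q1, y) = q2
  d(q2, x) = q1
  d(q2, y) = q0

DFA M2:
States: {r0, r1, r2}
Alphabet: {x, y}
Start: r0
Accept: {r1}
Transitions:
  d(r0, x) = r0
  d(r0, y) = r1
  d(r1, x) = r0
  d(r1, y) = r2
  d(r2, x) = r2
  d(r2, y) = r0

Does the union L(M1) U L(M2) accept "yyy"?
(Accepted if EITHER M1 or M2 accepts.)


M1: final=q0 accepted=False
M2: final=r0 accepted=False

No, union rejects (neither accepts)


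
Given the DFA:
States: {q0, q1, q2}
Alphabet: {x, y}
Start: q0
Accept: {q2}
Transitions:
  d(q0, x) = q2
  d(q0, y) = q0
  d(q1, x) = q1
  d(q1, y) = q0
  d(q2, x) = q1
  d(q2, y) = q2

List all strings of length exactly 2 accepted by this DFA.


All strings of length 2: 4 total
Accepted: 2

"xy", "yx"


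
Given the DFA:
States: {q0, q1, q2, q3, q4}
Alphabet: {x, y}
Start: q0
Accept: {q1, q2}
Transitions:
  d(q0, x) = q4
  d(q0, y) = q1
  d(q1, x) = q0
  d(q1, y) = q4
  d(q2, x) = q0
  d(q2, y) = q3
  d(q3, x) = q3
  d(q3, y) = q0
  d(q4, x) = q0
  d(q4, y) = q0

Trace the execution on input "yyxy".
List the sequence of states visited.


Input: yyxy
d(q0, y) = q1
d(q1, y) = q4
d(q4, x) = q0
d(q0, y) = q1


q0 -> q1 -> q4 -> q0 -> q1


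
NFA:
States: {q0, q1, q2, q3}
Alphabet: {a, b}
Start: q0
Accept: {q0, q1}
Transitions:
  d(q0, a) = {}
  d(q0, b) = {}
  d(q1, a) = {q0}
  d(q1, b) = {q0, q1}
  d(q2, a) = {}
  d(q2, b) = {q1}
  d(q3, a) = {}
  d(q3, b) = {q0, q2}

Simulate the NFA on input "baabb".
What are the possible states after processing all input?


Start: {q0}
  --b--> {}
  --a--> {}
  --a--> {}
  --b--> {}
  --b--> {}

{} (empty set, no valid transitions)


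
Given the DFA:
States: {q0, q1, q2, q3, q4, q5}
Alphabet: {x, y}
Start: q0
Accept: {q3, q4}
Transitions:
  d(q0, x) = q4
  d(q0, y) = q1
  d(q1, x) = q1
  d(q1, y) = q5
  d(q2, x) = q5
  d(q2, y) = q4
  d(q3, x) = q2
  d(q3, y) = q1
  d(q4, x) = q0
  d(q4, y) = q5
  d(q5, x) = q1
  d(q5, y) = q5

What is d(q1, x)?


Looking up transition d(q1, x)

q1


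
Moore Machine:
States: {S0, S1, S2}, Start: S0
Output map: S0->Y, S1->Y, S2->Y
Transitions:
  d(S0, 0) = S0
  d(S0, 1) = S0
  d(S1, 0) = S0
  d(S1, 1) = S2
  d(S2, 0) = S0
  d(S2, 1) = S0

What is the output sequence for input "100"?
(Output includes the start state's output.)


Start: S0 (output Y)
  --1--> S0 (output Y)
  --0--> S0 (output Y)
  --0--> S0 (output Y)

"YYYY"


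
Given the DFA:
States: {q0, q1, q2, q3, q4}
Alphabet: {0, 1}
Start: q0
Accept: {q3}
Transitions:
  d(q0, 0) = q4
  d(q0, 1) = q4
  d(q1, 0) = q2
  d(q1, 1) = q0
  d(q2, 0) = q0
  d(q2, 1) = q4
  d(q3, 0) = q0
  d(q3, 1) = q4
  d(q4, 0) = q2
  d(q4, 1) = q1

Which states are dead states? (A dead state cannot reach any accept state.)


Forward reachability from each state:
  q0 -> reaches {q0, q1, q2, q4}, no accept state (dead)
  q1 -> reaches {q0, q1, q2, q4}, no accept state (dead)
  q2 -> reaches {q0, q1, q2, q4}, no accept state (dead)
  q3 -> reaches accept state q3 (live)
  q4 -> reaches {q0, q1, q2, q4}, no accept state (dead)

{q0, q1, q2, q4}


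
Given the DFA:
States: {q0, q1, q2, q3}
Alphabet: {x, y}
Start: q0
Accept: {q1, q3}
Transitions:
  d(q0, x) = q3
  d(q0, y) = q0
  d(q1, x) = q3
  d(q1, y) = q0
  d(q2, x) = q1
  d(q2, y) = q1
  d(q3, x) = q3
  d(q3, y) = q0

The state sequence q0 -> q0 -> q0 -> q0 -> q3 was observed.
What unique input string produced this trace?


Trace back each transition to find the symbol:
  q0 --[y]--> q0
  q0 --[y]--> q0
  q0 --[y]--> q0
  q0 --[x]--> q3

"yyyx"


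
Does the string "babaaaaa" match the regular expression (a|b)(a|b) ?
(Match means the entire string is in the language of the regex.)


|string| = 8; first = 'b'; last = 'a'

No, "babaaaaa" does not match (a|b)(a|b)


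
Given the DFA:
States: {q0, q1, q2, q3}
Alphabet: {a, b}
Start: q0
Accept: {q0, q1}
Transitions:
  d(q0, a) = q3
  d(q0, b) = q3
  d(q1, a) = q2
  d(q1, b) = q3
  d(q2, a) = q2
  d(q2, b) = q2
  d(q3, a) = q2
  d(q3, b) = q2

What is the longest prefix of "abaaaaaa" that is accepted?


Run the DFA, marking each prefix where the state is accepting:
  "" -> q0 [accept]
  "a" -> q3 [reject]
  "ab" -> q2 [reject]
  "aba" -> q2 [reject]
  "abaa" -> q2 [reject]
  "abaaa" -> q2 [reject]
  "abaaaa" -> q2 [reject]
  "abaaaaa" -> q2 [reject]
  "abaaaaaa" -> q2 [reject]

""


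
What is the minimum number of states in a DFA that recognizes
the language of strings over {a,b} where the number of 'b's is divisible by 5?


States track (count of 'b') mod 5.
Need 5 states: one per remainder 0..4; accept = remainder 0.

5


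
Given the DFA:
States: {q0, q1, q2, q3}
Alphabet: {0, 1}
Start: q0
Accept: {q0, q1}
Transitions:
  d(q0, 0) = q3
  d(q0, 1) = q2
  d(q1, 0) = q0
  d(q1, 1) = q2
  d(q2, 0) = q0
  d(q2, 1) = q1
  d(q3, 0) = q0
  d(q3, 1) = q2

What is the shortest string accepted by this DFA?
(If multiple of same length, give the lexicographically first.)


BFS by string length (lex-first path to each state shown):
  len 0: q0<-""
Found accept state at length 0.

"" (empty string)


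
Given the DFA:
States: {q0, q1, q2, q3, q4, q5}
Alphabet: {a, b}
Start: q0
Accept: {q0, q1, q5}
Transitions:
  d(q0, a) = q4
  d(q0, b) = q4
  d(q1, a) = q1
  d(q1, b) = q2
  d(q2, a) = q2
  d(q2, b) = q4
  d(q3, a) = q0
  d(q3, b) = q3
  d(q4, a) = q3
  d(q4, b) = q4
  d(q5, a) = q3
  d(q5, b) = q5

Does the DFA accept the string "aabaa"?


Trace: q0 -> q4 -> q3 -> q3 -> q0 -> q4
Final state: q4
Accept states: {q0, q1, q5}

No, rejected (final state q4 is not an accept state)


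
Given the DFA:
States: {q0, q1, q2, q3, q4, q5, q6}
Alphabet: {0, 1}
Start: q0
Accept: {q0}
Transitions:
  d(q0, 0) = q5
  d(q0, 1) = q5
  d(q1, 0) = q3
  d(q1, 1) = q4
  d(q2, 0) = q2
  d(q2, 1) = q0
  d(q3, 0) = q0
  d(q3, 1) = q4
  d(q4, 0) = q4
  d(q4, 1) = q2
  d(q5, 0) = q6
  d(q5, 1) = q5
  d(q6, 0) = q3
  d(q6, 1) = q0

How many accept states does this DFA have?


Accept states listed: {q0}
Counting: q0(1)

1


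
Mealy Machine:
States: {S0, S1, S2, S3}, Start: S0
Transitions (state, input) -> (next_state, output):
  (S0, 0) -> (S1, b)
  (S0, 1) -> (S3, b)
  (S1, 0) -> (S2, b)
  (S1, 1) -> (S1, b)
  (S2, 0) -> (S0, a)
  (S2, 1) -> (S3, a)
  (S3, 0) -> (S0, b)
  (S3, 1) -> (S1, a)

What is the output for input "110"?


Step-by-step:
  (S0, 1) -> (S3, b)
  (S3, 1) -> (S1, a)
  (S1, 0) -> (S2, b)

"bab"


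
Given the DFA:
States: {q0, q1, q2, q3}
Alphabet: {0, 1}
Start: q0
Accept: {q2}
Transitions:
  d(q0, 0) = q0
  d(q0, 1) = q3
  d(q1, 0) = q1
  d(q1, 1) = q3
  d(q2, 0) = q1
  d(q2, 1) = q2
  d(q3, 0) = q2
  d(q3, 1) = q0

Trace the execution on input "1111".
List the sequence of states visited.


Input: 1111
d(q0, 1) = q3
d(q3, 1) = q0
d(q0, 1) = q3
d(q3, 1) = q0


q0 -> q3 -> q0 -> q3 -> q0


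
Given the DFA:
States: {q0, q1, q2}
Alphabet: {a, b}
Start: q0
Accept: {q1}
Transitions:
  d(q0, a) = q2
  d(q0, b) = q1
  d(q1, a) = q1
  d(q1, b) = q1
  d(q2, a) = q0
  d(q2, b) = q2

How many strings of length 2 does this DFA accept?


Enumerating all length-2 strings:
  "aa" -> q0 [reject]
  "ab" -> q2 [reject]
  "ba" -> q1 [accept]
  "bb" -> q1 [accept]

2 out of 4


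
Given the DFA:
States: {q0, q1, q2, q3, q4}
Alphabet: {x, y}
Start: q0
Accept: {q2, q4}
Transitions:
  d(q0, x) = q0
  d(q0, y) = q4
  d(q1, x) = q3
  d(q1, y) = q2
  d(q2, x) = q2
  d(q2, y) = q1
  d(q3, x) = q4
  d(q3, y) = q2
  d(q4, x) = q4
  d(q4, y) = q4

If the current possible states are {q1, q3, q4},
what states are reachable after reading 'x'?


Apply transition on 'x' from each current state:
  d(q1, x) = q3
  d(q3, x) = q4
  d(q4, x) = q4

{q3, q4}


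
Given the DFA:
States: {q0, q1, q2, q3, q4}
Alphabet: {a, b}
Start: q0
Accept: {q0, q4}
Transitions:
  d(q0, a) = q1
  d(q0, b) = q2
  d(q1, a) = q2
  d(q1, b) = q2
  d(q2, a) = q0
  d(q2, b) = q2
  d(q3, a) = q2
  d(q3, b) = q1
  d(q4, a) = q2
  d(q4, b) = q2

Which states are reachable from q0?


BFS from q0:
  layer 0: {q0}
  layer 1: {q1, q2}

{q0, q1, q2}


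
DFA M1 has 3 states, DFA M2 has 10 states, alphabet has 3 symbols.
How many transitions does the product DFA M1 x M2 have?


Product DFA has 3 * 10 = 30 states.
Each has 3 transitions: 30 * 3 = 90

90


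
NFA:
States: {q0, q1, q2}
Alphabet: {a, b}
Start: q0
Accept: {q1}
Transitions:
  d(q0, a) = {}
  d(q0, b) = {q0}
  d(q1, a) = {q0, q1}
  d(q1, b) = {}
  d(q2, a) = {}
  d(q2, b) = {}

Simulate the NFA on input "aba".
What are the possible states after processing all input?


Start: {q0}
  --a--> {}
  --b--> {}
  --a--> {}

{} (empty set, no valid transitions)


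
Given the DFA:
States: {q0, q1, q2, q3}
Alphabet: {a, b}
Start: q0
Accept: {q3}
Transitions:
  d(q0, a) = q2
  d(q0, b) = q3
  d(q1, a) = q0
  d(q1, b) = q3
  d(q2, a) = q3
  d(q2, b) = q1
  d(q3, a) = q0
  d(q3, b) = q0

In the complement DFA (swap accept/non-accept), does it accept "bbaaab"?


Trace: q0 -> q3 -> q0 -> q2 -> q3 -> q0 -> q3
Final: q3
Original accept: {q3}
Complement: q3 is in original accept

No, complement rejects (original accepts)


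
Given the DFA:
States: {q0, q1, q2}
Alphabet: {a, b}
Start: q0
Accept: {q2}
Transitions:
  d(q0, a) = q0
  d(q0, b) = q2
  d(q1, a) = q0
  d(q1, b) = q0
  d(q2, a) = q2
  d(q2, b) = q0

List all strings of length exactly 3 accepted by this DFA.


All strings of length 3: 8 total
Accepted: 4

"aab", "aba", "baa", "bbb"


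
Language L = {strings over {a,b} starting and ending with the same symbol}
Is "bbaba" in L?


first = 'b', last = 'a'

No, "bbaba" is not in L


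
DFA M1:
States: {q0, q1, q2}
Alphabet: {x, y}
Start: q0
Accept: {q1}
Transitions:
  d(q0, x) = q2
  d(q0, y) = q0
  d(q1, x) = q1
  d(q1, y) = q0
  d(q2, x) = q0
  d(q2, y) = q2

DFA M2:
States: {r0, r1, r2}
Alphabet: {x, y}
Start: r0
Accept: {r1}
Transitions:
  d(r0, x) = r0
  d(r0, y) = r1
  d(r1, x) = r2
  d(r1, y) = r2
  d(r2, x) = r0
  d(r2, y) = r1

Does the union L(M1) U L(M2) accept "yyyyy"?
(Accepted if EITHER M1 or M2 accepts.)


M1: final=q0 accepted=False
M2: final=r1 accepted=True

Yes, union accepts


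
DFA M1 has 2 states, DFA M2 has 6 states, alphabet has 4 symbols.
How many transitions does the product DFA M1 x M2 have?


Product DFA has 2 * 6 = 12 states.
Each has 4 transitions: 12 * 4 = 48

48


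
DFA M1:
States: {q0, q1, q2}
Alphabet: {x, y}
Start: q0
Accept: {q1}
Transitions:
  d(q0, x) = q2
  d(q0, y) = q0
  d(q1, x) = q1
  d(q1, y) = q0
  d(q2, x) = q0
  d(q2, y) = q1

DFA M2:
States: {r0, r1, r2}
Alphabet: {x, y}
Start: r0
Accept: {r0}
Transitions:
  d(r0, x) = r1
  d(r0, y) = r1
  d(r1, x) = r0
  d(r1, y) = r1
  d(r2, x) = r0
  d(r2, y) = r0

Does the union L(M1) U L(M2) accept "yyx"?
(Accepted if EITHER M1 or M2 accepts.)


M1: final=q2 accepted=False
M2: final=r0 accepted=True

Yes, union accepts


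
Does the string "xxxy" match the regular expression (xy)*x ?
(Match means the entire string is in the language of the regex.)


|string| = 4; first = 'x'; last = 'y'

No, "xxxy" does not match (xy)*x


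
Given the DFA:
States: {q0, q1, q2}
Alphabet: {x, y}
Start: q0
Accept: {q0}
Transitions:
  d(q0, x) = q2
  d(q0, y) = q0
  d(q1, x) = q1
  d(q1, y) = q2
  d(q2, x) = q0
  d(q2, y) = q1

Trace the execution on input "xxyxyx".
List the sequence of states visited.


Input: xxyxyx
d(q0, x) = q2
d(q2, x) = q0
d(q0, y) = q0
d(q0, x) = q2
d(q2, y) = q1
d(q1, x) = q1


q0 -> q2 -> q0 -> q0 -> q2 -> q1 -> q1


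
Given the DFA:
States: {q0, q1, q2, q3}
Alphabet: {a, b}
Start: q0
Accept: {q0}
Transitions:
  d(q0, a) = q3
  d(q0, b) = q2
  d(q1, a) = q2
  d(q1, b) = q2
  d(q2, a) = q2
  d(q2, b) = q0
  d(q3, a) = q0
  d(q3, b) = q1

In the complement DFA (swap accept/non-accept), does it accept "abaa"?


Trace: q0 -> q3 -> q1 -> q2 -> q2
Final: q2
Original accept: {q0}
Complement: q2 is not in original accept

Yes, complement accepts (original rejects)


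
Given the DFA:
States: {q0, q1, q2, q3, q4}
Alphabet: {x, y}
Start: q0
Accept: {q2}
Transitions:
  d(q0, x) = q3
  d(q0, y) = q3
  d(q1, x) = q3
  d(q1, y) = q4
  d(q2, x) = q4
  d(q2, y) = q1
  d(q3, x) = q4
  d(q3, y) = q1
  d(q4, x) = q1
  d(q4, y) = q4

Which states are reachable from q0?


BFS from q0:
  layer 0: {q0}
  layer 1: {q3}
  layer 2: {q1, q4}

{q0, q1, q3, q4}


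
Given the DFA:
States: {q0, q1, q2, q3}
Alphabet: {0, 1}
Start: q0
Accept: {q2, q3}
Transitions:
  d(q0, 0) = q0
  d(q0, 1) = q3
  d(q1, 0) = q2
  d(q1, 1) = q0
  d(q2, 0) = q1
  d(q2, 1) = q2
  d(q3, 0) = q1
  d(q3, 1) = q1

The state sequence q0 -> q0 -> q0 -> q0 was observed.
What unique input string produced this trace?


Trace back each transition to find the symbol:
  q0 --[0]--> q0
  q0 --[0]--> q0
  q0 --[0]--> q0

"000"


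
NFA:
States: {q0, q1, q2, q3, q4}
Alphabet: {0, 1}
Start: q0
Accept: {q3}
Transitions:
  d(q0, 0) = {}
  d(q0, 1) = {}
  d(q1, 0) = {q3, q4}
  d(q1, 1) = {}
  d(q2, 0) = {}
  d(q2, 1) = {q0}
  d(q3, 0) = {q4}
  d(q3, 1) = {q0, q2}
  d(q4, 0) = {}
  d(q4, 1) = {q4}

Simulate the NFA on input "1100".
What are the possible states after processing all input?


Start: {q0}
  --1--> {}
  --1--> {}
  --0--> {}
  --0--> {}

{} (empty set, no valid transitions)


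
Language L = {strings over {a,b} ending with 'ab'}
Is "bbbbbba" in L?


last two symbols = 'ba'

No, "bbbbbba" is not in L


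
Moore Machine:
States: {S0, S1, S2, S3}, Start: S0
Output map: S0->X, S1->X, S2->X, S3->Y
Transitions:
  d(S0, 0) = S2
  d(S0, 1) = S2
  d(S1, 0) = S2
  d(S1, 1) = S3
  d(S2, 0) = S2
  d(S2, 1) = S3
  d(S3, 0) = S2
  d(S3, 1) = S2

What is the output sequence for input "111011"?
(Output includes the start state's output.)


Start: S0 (output X)
  --1--> S2 (output X)
  --1--> S3 (output Y)
  --1--> S2 (output X)
  --0--> S2 (output X)
  --1--> S3 (output Y)
  --1--> S2 (output X)

"XXYXXYX"


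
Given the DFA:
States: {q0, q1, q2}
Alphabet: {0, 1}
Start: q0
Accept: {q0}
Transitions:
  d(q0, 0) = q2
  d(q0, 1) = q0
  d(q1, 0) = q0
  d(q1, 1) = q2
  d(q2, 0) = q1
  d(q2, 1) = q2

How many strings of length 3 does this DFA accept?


Enumerating all length-3 strings:
  "000" -> q0 [accept]
  "001" -> q2 [reject]
  "010" -> q1 [reject]
  "011" -> q2 [reject]
  "100" -> q1 [reject]
  "101" -> q2 [reject]
  "110" -> q2 [reject]
  "111" -> q0 [accept]

2 out of 8


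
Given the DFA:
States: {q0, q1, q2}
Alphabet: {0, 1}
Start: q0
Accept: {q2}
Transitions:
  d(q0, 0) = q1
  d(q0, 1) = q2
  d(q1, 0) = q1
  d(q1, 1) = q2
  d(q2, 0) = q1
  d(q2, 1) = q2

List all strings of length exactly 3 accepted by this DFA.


All strings of length 3: 8 total
Accepted: 4

"001", "011", "101", "111"


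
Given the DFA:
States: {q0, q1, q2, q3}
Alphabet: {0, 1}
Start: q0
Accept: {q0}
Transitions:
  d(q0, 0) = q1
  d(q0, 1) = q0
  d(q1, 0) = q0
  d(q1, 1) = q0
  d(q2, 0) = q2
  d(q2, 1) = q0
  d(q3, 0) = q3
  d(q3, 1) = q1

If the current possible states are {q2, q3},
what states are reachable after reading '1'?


Apply transition on '1' from each current state:
  d(q2, 1) = q0
  d(q3, 1) = q1

{q0, q1}


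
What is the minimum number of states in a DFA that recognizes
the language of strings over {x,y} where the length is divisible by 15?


States track (length) mod 15.
Need 15 states: one per remainder 0..14; accept = remainder 0.

15


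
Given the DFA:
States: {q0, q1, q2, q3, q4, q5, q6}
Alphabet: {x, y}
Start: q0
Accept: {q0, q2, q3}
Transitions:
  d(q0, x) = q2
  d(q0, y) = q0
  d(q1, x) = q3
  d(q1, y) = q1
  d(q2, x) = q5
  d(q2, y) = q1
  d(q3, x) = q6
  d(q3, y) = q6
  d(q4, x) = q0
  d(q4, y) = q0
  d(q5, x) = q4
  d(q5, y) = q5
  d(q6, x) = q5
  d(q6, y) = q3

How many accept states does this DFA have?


Accept states listed: {q0, q2, q3}
Counting: q0(1) q2(2) q3(3)

3


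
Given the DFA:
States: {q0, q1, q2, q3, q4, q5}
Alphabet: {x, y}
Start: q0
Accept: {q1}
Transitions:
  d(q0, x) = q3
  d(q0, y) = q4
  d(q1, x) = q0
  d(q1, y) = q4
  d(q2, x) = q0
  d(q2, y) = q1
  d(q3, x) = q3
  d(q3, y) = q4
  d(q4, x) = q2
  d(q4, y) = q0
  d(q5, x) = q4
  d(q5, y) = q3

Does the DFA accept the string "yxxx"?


Trace: q0 -> q4 -> q2 -> q0 -> q3
Final state: q3
Accept states: {q1}

No, rejected (final state q3 is not an accept state)


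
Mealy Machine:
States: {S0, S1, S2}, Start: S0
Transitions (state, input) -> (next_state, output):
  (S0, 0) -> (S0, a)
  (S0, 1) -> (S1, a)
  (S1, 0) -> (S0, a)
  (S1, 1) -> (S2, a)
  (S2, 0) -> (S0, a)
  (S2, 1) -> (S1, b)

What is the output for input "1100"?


Step-by-step:
  (S0, 1) -> (S1, a)
  (S1, 1) -> (S2, a)
  (S2, 0) -> (S0, a)
  (S0, 0) -> (S0, a)

"aaaa"


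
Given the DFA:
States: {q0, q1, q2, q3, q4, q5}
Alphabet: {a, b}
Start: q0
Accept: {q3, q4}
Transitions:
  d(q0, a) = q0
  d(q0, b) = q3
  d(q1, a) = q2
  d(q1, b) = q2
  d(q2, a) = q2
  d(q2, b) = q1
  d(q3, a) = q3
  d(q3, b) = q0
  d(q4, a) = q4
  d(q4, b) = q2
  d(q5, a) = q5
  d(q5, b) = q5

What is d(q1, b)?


Looking up transition d(q1, b)

q2


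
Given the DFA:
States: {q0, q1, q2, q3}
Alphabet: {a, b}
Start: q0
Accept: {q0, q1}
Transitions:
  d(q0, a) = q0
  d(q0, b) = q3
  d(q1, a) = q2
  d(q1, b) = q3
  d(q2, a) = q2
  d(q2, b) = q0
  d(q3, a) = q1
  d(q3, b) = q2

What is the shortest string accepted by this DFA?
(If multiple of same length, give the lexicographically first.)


BFS by string length (lex-first path to each state shown):
  len 0: q0<-""
Found accept state at length 0.

"" (empty string)


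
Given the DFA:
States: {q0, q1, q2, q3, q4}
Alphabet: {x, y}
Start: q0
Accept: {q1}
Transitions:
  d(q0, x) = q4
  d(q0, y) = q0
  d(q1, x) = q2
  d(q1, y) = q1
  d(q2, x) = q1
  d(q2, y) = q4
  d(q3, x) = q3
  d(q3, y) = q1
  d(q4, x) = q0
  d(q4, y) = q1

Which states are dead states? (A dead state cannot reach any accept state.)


Forward reachability from each state:
  q0 -> reaches accept state q1 (live)
  q1 -> reaches accept state q1 (live)
  q2 -> reaches accept state q1 (live)
  q3 -> reaches accept state q1 (live)
  q4 -> reaches accept state q1 (live)

None (all states can reach an accept state)


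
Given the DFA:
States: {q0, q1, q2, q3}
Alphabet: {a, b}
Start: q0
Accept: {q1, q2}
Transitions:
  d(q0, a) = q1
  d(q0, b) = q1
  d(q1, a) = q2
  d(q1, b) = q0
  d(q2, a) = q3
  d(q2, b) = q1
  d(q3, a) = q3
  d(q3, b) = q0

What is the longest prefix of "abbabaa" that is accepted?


Run the DFA, marking each prefix where the state is accepting:
  "" -> q0 [reject]
  "a" -> q1 [accept]
  "ab" -> q0 [reject]
  "abb" -> q1 [accept]
  "abba" -> q2 [accept]
  "abbab" -> q1 [accept]
  "abbaba" -> q2 [accept]
  "abbabaa" -> q3 [reject]

"abbaba"


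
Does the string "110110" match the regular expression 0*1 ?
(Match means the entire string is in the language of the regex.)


|string| = 6; first = '1'; last = '0'

No, "110110" does not match 0*1


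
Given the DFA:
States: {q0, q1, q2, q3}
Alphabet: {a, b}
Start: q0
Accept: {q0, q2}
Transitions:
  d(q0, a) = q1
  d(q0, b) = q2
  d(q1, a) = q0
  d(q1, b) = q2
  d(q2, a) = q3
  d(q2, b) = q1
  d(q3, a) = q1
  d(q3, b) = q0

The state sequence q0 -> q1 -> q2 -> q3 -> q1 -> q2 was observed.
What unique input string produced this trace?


Trace back each transition to find the symbol:
  q0 --[a]--> q1
  q1 --[b]--> q2
  q2 --[a]--> q3
  q3 --[a]--> q1
  q1 --[b]--> q2

"abaab"


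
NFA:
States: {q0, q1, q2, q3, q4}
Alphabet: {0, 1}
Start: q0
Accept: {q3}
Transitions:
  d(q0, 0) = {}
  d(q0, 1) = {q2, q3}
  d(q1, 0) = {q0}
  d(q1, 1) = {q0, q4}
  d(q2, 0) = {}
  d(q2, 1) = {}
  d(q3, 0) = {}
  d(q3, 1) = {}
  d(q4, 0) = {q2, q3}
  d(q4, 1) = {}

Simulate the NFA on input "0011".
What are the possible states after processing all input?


Start: {q0}
  --0--> {}
  --0--> {}
  --1--> {}
  --1--> {}

{} (empty set, no valid transitions)


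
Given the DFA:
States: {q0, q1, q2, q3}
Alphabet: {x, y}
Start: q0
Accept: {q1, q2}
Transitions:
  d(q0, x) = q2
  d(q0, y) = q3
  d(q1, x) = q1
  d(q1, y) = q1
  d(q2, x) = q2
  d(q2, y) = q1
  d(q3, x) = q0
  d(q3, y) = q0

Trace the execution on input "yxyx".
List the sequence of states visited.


Input: yxyx
d(q0, y) = q3
d(q3, x) = q0
d(q0, y) = q3
d(q3, x) = q0


q0 -> q3 -> q0 -> q3 -> q0


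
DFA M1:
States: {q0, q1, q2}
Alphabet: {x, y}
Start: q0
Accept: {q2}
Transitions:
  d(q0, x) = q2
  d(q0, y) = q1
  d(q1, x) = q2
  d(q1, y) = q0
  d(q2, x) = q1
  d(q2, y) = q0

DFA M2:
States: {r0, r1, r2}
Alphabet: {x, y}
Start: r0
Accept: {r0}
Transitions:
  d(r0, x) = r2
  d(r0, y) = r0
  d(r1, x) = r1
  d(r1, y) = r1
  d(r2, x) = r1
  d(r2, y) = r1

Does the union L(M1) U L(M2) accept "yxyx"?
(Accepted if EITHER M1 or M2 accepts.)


M1: final=q2 accepted=True
M2: final=r1 accepted=False

Yes, union accepts


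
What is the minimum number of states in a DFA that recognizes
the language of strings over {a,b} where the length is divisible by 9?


States track (length) mod 9.
Need 9 states: one per remainder 0..8; accept = remainder 0.

9


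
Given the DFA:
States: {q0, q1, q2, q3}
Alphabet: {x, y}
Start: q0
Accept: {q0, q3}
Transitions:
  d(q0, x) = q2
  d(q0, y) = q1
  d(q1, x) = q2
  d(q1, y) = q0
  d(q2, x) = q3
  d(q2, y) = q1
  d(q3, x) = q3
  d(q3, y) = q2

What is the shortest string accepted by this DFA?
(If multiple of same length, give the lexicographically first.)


BFS by string length (lex-first path to each state shown):
  len 0: q0<-""
Found accept state at length 0.

"" (empty string)


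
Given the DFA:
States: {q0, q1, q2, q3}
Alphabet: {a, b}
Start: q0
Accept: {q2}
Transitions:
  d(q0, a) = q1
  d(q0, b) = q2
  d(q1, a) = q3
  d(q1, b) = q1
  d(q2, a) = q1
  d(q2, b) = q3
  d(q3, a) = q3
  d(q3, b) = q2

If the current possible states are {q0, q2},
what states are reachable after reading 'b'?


Apply transition on 'b' from each current state:
  d(q0, b) = q2
  d(q2, b) = q3

{q2, q3}


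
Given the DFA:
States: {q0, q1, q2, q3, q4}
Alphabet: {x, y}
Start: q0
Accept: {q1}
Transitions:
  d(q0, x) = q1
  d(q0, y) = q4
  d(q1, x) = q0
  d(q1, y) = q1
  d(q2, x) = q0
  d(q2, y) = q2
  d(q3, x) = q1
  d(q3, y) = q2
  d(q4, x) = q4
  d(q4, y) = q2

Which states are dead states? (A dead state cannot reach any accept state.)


Forward reachability from each state:
  q0 -> reaches accept state q1 (live)
  q1 -> reaches accept state q1 (live)
  q2 -> reaches accept state q1 (live)
  q3 -> reaches accept state q1 (live)
  q4 -> reaches accept state q1 (live)

None (all states can reach an accept state)


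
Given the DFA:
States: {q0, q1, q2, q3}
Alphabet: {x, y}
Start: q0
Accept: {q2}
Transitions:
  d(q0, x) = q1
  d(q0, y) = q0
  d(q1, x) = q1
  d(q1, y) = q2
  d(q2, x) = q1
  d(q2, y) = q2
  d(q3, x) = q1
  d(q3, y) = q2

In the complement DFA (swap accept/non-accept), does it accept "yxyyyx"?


Trace: q0 -> q0 -> q1 -> q2 -> q2 -> q2 -> q1
Final: q1
Original accept: {q2}
Complement: q1 is not in original accept

Yes, complement accepts (original rejects)


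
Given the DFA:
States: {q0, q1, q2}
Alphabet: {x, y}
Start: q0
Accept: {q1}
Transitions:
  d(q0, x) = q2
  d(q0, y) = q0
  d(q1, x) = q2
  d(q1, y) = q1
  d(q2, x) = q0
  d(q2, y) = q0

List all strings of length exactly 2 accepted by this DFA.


All strings of length 2: 4 total
Accepted: 0

None


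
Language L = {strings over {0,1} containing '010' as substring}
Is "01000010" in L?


'010' occurs at index 0

Yes, "01000010" is in L


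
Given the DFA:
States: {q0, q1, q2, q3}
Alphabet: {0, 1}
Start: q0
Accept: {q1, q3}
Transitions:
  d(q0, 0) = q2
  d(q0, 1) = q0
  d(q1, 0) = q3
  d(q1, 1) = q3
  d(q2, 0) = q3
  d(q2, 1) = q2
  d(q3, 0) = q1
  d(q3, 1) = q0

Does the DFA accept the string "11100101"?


Trace: q0 -> q0 -> q0 -> q0 -> q2 -> q3 -> q0 -> q2 -> q2
Final state: q2
Accept states: {q1, q3}

No, rejected (final state q2 is not an accept state)


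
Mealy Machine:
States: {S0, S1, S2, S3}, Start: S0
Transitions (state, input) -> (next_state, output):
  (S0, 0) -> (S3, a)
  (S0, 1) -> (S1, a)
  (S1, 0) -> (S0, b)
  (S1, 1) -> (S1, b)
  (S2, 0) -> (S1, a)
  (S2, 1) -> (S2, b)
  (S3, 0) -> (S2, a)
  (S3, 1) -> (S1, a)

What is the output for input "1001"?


Step-by-step:
  (S0, 1) -> (S1, a)
  (S1, 0) -> (S0, b)
  (S0, 0) -> (S3, a)
  (S3, 1) -> (S1, a)

"abaa"


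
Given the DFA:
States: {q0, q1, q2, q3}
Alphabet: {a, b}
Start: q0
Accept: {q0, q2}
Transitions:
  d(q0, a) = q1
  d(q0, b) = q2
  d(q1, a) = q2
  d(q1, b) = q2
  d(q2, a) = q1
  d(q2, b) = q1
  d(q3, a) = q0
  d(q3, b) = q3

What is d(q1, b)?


Looking up transition d(q1, b)

q2


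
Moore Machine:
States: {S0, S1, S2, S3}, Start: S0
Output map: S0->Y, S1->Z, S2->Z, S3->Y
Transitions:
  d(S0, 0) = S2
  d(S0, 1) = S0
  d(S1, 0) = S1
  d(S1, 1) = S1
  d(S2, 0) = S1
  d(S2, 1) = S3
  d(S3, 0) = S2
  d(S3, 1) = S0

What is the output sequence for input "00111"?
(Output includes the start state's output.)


Start: S0 (output Y)
  --0--> S2 (output Z)
  --0--> S1 (output Z)
  --1--> S1 (output Z)
  --1--> S1 (output Z)
  --1--> S1 (output Z)

"YZZZZZ"


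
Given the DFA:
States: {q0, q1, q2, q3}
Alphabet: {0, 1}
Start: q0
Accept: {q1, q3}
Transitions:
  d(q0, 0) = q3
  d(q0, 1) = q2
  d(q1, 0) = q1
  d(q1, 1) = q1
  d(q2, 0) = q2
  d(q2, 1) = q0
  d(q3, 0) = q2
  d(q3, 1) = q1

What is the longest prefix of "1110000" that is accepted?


Run the DFA, marking each prefix where the state is accepting:
  "" -> q0 [reject]
  "1" -> q2 [reject]
  "11" -> q0 [reject]
  "111" -> q2 [reject]
  "1110" -> q2 [reject]
  "11100" -> q2 [reject]
  "111000" -> q2 [reject]
  "1110000" -> q2 [reject]

No prefix is accepted


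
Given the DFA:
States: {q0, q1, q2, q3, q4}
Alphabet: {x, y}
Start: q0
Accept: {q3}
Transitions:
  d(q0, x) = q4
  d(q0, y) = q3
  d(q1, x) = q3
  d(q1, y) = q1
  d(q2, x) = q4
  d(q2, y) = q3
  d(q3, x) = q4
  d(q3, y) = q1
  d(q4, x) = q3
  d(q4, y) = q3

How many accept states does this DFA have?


Accept states listed: {q3}
Counting: q3(1)

1


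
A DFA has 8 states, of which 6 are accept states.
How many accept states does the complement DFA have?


Complement swaps accept and non-accept states.
8 - 6 = 2

2


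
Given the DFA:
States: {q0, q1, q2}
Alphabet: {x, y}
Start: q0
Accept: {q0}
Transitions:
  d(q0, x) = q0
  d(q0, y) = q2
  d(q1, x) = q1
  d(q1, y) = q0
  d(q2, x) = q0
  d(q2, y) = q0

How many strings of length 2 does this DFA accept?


Enumerating all length-2 strings:
  "xx" -> q0 [accept]
  "xy" -> q2 [reject]
  "yx" -> q0 [accept]
  "yy" -> q0 [accept]

3 out of 4


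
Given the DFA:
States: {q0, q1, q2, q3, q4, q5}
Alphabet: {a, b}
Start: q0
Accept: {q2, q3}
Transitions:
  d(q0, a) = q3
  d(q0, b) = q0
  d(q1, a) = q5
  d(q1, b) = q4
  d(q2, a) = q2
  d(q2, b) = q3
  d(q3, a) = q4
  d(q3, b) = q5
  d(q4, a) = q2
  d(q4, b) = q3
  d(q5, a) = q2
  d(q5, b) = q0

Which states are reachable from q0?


BFS from q0:
  layer 0: {q0}
  layer 1: {q3}
  layer 2: {q4, q5}
  layer 3: {q2}

{q0, q2, q3, q4, q5}


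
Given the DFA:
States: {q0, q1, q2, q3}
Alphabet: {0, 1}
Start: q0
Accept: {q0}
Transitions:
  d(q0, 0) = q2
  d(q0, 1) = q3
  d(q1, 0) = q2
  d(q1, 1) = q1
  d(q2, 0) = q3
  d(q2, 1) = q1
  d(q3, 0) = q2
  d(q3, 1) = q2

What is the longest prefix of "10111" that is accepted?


Run the DFA, marking each prefix where the state is accepting:
  "" -> q0 [accept]
  "1" -> q3 [reject]
  "10" -> q2 [reject]
  "101" -> q1 [reject]
  "1011" -> q1 [reject]
  "10111" -> q1 [reject]

""


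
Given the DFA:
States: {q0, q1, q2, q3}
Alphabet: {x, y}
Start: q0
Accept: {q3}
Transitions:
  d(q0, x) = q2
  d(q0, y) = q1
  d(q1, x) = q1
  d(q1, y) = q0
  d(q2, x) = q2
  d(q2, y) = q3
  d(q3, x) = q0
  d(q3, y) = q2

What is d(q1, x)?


Looking up transition d(q1, x)

q1


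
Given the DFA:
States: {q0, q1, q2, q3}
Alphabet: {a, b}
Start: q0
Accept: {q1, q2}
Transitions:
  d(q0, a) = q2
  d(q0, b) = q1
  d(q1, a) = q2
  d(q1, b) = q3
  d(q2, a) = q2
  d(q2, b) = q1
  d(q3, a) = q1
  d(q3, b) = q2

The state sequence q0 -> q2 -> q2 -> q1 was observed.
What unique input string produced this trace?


Trace back each transition to find the symbol:
  q0 --[a]--> q2
  q2 --[a]--> q2
  q2 --[b]--> q1

"aab"


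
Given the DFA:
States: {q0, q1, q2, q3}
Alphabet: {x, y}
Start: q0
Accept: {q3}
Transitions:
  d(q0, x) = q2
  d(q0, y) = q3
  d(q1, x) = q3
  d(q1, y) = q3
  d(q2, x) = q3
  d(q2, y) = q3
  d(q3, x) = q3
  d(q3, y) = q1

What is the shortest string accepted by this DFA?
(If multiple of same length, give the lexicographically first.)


BFS by string length (lex-first path to each state shown):
  len 0: q0<-""
  len 1: q2<-"x", q3<-"y"
Found accept state at length 1.

"y"
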